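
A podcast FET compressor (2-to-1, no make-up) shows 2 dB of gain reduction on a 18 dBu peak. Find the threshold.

14 dBu

Let T be the threshold. Output overshoot = (input overshoot)/R, so 16 − T = (18 − T)/2.
2·(16 − T) = 18 − T → 1·T = 32 − 18 = 14.
T = 14/1 = 14 dBu.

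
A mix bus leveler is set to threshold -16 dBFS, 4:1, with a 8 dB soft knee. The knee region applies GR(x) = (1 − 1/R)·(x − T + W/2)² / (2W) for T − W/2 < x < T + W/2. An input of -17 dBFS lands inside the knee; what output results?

x − T + W/2 = -17 − (-16) + 4 = 3.
GR = (1 − 1/4) × 3² / 16 = 0.75 × 9 / 16 = 0.421875 dB.
Output = -17 − 0.421875 = -17.421875 dBFS.

-17.421875 dBFS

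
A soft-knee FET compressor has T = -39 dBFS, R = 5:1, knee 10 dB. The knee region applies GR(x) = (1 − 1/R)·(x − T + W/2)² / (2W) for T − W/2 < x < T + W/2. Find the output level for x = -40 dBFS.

-40.64 dBFS

x − T + W/2 = -40 − (-39) + 5 = 4.
GR = (1 − 1/5) × 4² / 20 = 0.8 × 16 / 20 = 0.64 dB.
Output = -40 − 0.64 = -40.64 dBFS.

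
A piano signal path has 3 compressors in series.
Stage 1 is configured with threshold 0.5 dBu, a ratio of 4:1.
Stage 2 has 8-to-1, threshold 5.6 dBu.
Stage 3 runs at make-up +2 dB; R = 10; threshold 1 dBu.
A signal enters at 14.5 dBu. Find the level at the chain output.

Stage 1: 14 dB above 0.5 dBu, reduced 4:1 to 3.5 dB above → 4 dBu.
Stage 2: below threshold (4 ≤ 5.6); passes unchanged; output 4 dBu.
Stage 3: 4 dBu is 3 dB over 1 dBu; at 10:1 that becomes 0.3 dB over, giving 1.3 dBu; +2 dB make-up → 3.3 dBu.

3.3 dBu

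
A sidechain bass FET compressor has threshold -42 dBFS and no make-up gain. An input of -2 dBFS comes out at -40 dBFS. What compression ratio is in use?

20:1

Input overshoot = -2 − (-42) = 40 dB; output overshoot = -40 − (-42) = 2 dB.
Ratio = 40 / 2 = 20.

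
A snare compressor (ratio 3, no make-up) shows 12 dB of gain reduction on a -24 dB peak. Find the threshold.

Gain reduction = -24 − (-36) = 12 dB; output overshoot = GR / (R − 1) = 12 / 2 = 6 dB.
Threshold = output − output overshoot = -36 − 6 = -42 dB.

-42 dB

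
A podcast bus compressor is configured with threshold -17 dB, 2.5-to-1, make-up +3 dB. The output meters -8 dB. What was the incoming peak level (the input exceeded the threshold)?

-2 dB

Before make-up, the level was -8 − 3 = -11 dB.
Post-compression overshoot = -11 − (-17) = 6 dB.
Undo the ratio: input overshoot = 6 × 2.5 = 15 dB, giving input = -2 dB.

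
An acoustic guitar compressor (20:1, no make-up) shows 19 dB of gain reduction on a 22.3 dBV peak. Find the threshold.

Input is 20 dB above T (since output overshoot × R = input overshoot: (3.3 − T)·20 = 22.3 − T gives T = 2.3 dBV).
Check: 2.3 + (22.3 − 2.3)/20 = 2.3 + 1 = 3.3 dBV. ✓

2.3 dBV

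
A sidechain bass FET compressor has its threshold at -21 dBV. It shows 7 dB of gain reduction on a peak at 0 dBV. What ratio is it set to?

1.5:1

Input overshoot = 0 − (-21) = 21 dB.
Output overshoot = 21 − 7 = 14 dB.
Ratio = input overshoot / output overshoot = 21 / 14 = 1.5.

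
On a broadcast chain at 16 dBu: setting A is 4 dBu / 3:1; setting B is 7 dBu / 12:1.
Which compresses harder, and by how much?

A: overshoot 12 dB → output overshoot 4 dB → GR 8 dB.
B: overshoot 9 dB → output overshoot 0.75 dB → GR 8.25 dB.
B applies 0.25 dB more gain reduction.

B, by 0.25 dB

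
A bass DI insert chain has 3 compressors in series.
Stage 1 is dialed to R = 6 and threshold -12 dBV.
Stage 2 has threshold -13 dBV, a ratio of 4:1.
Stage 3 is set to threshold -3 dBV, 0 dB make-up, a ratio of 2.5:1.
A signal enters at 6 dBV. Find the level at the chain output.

Stage 1: 18 dB above -12 dBV, reduced 6:1 to 3 dB above → -9 dBV.
Stage 2: 4 dB above -13 dBV, reduced 4:1 to 1 dB above → -12 dBV.
Stage 3: -12 dBV ≤ -3 dBV, so stage 3 doesn't engage; output -12 dBV.

-12 dBV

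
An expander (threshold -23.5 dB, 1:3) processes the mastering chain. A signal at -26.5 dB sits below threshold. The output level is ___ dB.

-32.5 dB

Undershoot = (-23.5) − (-26.5) = 3 dB.
At 1:3, that expands to 9 dB under threshold.
Output = -23.5 − 9 = -32.5 dB.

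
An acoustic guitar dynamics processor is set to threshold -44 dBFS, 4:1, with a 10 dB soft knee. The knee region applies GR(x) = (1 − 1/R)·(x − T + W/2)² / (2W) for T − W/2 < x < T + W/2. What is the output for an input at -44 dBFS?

x − T + W/2 = -44 − (-44) + 5 = 5.
GR = (1 − 1/4) × 5² / 20 = 0.75 × 25 / 20 = 0.9375 dB.
Output = -44 − 0.9375 = -44.9375 dBFS.

-44.9375 dBFS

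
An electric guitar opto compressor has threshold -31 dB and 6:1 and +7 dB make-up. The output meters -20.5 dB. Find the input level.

Remove make-up: -20.5 − 7 = -27.5 dB.
That's 3.5 dB above the -31 dB threshold.
Undo the ratio: input overshoot = 3.5 × 6 = 21 dB, giving input = -10 dB.

-10 dB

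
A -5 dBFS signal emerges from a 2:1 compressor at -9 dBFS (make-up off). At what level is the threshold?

-13 dBFS

Let T be the threshold. Output overshoot = (input overshoot)/R, so -9 − T = (-5 − T)/2.
2·(-9 − T) = -5 − T → 1·T = -18 − (-5) = -13.
T = -13/1 = -13 dBFS.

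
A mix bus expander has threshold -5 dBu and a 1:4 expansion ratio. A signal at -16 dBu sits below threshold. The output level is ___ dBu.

Below threshold, a 1:4 expander applies gain = (4−1)×(T − x) of attenuation.
(4−1) × 11 = 33 dB, so output = -16 − 33 = -49 dBu.

-49 dBu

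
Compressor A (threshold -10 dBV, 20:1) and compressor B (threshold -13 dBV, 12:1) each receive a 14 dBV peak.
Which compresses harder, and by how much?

A: overshoot 24 dB → output overshoot 1.2 dB → GR 22.8 dB.
B: overshoot 27 dB → output overshoot 2.25 dB → GR 24.75 dB.
B reduces 1.95 dB more.

B, by 1.95 dB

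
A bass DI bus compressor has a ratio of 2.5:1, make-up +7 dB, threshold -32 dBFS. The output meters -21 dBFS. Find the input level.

-22 dBFS

Stripping the +7 dB make-up gives -28 dBFS at the gain stage.
Post-compression overshoot = -28 − (-32) = 4 dB.
Before 2.5:1 compression the overshoot was 4 × 2.5 = 10 dB, so input = -32 + 10 = -22 dBFS.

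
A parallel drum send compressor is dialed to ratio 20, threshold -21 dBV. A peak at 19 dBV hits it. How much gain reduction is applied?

38 dB

Overshoot = 19 − (-21) = 40 dB.
After 20:1 compression the overshoot becomes 40/20 = 2 dB.
So the signal is attenuated by 40 − 2 = 38 dB.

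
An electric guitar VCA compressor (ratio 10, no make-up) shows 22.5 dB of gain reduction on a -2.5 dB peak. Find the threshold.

-27.5 dB

Input is 25 dB above T (since output overshoot × R = input overshoot: (-25 − T)·10 = -2.5 − T gives T = -27.5 dB).
Check: -27.5 + (-2.5 − (-27.5))/10 = -27.5 + 2.5 = -25 dB. ✓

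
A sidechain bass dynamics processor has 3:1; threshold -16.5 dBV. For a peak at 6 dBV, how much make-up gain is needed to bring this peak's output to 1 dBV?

The peak compresses to -16.5 + 22.5/3 = -9 dBV.
To reach 1 dBV requires 1 − (-9) = 10 dB of make-up.

10 dB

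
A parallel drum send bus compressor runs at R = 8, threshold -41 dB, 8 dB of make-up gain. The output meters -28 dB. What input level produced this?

-1 dB

Remove make-up: -28 − 8 = -36 dB.
That's 5 dB above the -41 dB threshold.
Undo the ratio: input overshoot = 5 × 8 = 40 dB, giving input = -1 dB.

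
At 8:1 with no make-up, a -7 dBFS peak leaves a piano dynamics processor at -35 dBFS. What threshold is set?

Let T be the threshold. Output overshoot = (input overshoot)/R, so -35 − T = (-7 − T)/8.
8·(-35 − T) = -7 − T → 7·T = -280 − (-7) = -273.
T = -273/7 = -39 dBFS.

-39 dBFS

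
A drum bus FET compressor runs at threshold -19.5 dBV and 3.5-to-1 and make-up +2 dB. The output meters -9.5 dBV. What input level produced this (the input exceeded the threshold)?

Before make-up, the level was -9.5 − 2 = -11.5 dBV.
The compressed level sits -11.5 − (-19.5) = 8 dB over threshold.
Undo the ratio: input overshoot = 8 × 3.5 = 28 dB, giving input = 8.5 dBV.

8.5 dBV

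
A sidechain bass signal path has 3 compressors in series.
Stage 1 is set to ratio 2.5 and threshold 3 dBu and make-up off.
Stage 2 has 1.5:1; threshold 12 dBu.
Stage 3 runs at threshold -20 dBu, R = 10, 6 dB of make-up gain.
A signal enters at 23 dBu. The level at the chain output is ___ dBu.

Stage 1: overshoot 20 dB → 20/2.5 = 8 dB → 11 dBu.
Stage 2: below threshold (11 ≤ 12); passes unchanged; output 11 dBu.
Stage 3: 31 dB above -20 dBu, reduced 10:1 to 3.1 dB above → -16.9 dBu; +6 dB make-up → -10.9 dBu.

-10.9 dBu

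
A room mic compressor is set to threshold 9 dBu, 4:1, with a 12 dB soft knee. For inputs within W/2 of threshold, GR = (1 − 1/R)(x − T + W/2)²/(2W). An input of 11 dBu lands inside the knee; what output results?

9 dBu

x − T + W/2 = 11 − 9 + 6 = 8.
GR = (1 − 1/4) × 8² / 24 = 0.75 × 64 / 24 = 2 dB.
Output = 11 − 2 = 9 dBu.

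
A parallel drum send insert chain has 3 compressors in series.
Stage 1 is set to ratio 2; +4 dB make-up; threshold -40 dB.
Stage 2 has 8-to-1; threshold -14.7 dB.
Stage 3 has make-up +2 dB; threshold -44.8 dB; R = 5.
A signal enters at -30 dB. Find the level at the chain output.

-40.04 dB

Stage 1: overshoot 10 dB → 10/2 = 5 dB → -35 dB; +4 dB make-up → -31 dB.
Stage 2: below threshold (-31 ≤ -14.7); passes unchanged; output -31 dB.
Stage 3: overshoot 13.8 dB → 13.8/5 = 2.76 dB → -42.04 dB; +2 dB make-up → -40.04 dB.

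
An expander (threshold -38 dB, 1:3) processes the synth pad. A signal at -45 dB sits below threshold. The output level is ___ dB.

The input is 7 dB below the -38 dB threshold.
A 1:3 expander multiplies undershoot by 3: 7 × 3 = 21 dB below threshold.
Output = -38 − 21 = -59 dB.

-59 dB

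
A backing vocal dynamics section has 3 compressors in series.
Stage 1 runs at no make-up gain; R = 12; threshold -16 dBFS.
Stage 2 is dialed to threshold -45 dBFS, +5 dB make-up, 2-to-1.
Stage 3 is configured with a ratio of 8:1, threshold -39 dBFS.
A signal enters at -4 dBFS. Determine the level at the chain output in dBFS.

-37.25 dBFS

Stage 1: 12 dB above -16 dBFS, reduced 12:1 to 1 dB above → -15 dBFS.
Stage 2: 30 dB above -45 dBFS, reduced 2:1 to 15 dB above → -30 dBFS; +5 dB make-up → -25 dBFS.
Stage 3: overshoot 14 dB → 14/8 = 1.75 dB → -37.25 dBFS.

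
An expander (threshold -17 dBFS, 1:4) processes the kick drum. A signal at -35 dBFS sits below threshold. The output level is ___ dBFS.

Undershoot = (-17) − (-35) = 18 dB.
At 1:4, that expands to 72 dB under threshold.
Output = -17 − 72 = -89 dBFS.

-89 dBFS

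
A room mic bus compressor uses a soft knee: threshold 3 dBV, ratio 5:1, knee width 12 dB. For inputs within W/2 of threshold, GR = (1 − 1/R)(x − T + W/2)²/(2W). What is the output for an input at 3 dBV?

x − T + W/2 = 3 − 3 + 6 = 6.
GR = (1 − 1/5) × 6² / 24 = 0.8 × 36 / 24 = 1.2 dB.
Output = 3 − 1.2 = 1.8 dBV.

1.8 dBV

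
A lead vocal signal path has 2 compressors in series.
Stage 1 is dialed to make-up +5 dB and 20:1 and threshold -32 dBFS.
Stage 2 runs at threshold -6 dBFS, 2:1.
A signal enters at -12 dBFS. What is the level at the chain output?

-26 dBFS

Stage 1: 20 dB above -32 dBFS, reduced 20:1 to 1 dB above → -31 dBFS; +5 dB make-up → -26 dBFS.
Stage 2: below threshold (-26 ≤ -6); passes unchanged; output -26 dBFS.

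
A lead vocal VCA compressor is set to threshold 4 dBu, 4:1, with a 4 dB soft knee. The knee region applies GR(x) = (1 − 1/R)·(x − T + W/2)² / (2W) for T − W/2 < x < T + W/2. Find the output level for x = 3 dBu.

2.90625 dBu

x − T + W/2 = 3 − 4 + 2 = 1.
GR = (1 − 1/4) × 1² / 8 = 0.75 × 1 / 8 = 0.09375 dB.
Output = 3 − 0.09375 = 2.90625 dBu.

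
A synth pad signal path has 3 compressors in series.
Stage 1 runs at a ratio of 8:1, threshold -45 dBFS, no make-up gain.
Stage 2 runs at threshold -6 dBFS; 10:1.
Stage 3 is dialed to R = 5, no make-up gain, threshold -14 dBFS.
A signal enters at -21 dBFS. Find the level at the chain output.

-42 dBFS

Stage 1: -21 dBFS is 24 dB over -45 dBFS; at 8:1 that becomes 3 dB over, giving -42 dBFS.
Stage 2: -42 dBFS ≤ -6 dBFS, so stage 2 doesn't engage; output -42 dBFS.
Stage 3: -42 dBFS is at or below the -14 dBFS threshold — no compression; output -42 dBFS.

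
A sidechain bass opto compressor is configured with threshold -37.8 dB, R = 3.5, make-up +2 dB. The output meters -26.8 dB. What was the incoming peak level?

Before make-up, the level was -26.8 − 2 = -28.8 dB.
Post-compression overshoot = -28.8 − (-37.8) = 9 dB.
Undo the ratio: input overshoot = 9 × 3.5 = 31.5 dB, giving input = -6.3 dB.

-6.3 dB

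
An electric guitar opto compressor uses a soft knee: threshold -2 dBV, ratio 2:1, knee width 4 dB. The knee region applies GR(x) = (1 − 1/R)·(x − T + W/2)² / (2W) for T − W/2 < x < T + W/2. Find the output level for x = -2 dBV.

-2.25 dBV

x − T + W/2 = -2 − (-2) + 2 = 2.
GR = (1 − 1/2) × 2² / 8 = 0.5 × 4 / 8 = 0.25 dB.
Output = -2 − 0.25 = -2.25 dBV.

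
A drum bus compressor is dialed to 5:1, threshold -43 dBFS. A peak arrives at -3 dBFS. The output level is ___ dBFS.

-35 dBFS

-3 dBFS sits 40 dB over threshold.
5:1 compression reduces that to 40/5 = 8 dB over.
Output = -43 + 8 = -35 dBFS.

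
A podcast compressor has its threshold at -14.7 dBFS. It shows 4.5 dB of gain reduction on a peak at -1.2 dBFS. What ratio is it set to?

1.5:1

Input overshoot = -1.2 − (-14.7) = 13.5 dB.
Output overshoot = 13.5 − 4.5 = 9 dB.
Ratio = input overshoot / output overshoot = 13.5 / 9 = 1.5.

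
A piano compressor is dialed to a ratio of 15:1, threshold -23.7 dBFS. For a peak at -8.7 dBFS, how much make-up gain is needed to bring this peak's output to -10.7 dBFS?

The peak compresses to -23.7 + 15/15 = -22.7 dBFS.
To reach -10.7 dBFS requires -10.7 − (-22.7) = 12 dB of make-up.

12 dB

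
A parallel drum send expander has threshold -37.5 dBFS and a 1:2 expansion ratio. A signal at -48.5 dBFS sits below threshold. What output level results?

-59.5 dBFS

The input is 11 dB below the -37.5 dBFS threshold.
A 1:2 expander multiplies undershoot by 2: 11 × 2 = 22 dB below threshold.
Output = -37.5 − 22 = -59.5 dBFS.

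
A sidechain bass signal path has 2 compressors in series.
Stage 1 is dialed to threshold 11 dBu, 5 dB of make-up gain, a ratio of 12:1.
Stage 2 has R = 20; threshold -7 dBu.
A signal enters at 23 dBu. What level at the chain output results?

Stage 1: overshoot 12 dB → 12/12 = 1 dB → 12 dBu; +5 dB make-up → 17 dBu.
Stage 2: overshoot 24 dB → 24/20 = 1.2 dB → -5.8 dBu.

-5.8 dBu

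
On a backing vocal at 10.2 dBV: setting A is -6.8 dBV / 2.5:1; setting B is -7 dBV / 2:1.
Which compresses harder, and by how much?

A, by 1.6 dB

A: 17 dB over, compressed to 6.8 dB over, so 10.2 dB of GR.
B: 17.2 dB over, compressed to 8.6 dB over, so 8.6 dB of GR.
Difference: 1.6 dB in favour of A.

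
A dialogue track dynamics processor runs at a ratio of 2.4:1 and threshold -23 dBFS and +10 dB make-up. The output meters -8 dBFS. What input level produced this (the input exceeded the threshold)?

Remove make-up: -8 − 10 = -18 dBFS.
Post-compression overshoot = -18 − (-23) = 5 dB.
Undo the ratio: input overshoot = 5 × 2.4 = 12 dB, giving input = -11 dBFS.

-11 dBFS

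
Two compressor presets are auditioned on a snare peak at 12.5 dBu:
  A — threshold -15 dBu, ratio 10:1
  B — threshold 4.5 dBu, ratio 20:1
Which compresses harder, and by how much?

A, by 17.15 dB

A: 27.5 dB over, compressed to 2.75 dB over, so 24.75 dB of GR.
B: 8 dB over, compressed to 0.4 dB over, so 7.6 dB of GR.
Difference: 17.15 dB in favour of A.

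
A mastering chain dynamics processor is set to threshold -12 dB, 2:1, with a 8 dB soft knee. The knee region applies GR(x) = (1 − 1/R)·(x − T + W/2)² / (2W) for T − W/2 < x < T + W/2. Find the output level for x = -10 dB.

-11.125 dB

x − T + W/2 = -10 − (-12) + 4 = 6.
GR = (1 − 1/2) × 6² / 16 = 0.5 × 36 / 16 = 1.125 dB.
Output = -10 − 1.125 = -11.125 dB.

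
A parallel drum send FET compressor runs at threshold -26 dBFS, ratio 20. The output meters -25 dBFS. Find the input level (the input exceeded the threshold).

-6 dBFS

That's 1 dB above the -26 dBFS threshold.
Before 20:1 compression the overshoot was 1 × 20 = 20 dB, so input = -26 + 20 = -6 dBFS.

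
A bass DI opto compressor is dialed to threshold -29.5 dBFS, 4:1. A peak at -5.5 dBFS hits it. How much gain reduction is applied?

Overshoot = -5.5 − (-29.5) = 24 dB.
A 4:1 ratio leaves 6 dB of that excess.
Gain reduction = 24 − 6 = 18 dB.

18 dB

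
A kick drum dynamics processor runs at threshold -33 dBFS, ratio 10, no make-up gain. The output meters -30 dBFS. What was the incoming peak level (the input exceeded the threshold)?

Post-compression overshoot = -30 − (-33) = 3 dB.
Before 10:1 compression the overshoot was 3 × 10 = 30 dB, so input = -33 + 30 = -3 dBFS.

-3 dBFS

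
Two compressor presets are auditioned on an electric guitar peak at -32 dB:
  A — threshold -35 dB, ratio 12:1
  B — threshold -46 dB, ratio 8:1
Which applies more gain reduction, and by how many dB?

B, by 9.5 dB

A: 3 dB over, compressed to 0.25 dB over, so 2.75 dB of GR.
B: 14 dB over, compressed to 1.75 dB over, so 12.25 dB of GR.
B reduces 9.5 dB more.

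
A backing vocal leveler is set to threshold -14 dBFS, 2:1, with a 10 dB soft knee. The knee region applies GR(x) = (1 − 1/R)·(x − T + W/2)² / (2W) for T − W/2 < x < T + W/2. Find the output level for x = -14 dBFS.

-14.625 dBFS

x − T + W/2 = -14 − (-14) + 5 = 5.
GR = (1 − 1/2) × 5² / 20 = 0.5 × 25 / 20 = 0.625 dB.
Output = -14 − 0.625 = -14.625 dBFS.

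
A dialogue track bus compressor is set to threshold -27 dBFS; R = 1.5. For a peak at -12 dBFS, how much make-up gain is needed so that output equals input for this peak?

5 dB

Without make-up, output = threshold + overshoot/1.5 = -27 + 10 = -17 dBFS.
Gap to target: 5 dB.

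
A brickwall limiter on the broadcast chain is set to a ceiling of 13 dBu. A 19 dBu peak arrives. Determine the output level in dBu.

A brickwall limiter is an ∞:1 compressor: any input above the ceiling is clamped to 13 dBu.

13 dBu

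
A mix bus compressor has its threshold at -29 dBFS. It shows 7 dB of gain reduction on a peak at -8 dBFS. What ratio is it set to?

1.5:1

Input overshoot = -8 − (-29) = 21 dB.
Output overshoot = 21 − 7 = 14 dB.
Ratio = input overshoot / output overshoot = 21 / 14 = 1.5.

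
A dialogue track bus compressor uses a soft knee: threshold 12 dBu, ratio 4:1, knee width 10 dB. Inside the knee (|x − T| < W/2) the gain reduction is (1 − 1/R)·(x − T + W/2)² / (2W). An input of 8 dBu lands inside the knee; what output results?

x − T + W/2 = 8 − 12 + 5 = 1.
GR = (1 − 1/4) × 1² / 20 = 0.75 × 1 / 20 = 0.0375 dB.
Output = 8 − 0.0375 = 7.9625 dBu.

7.9625 dBu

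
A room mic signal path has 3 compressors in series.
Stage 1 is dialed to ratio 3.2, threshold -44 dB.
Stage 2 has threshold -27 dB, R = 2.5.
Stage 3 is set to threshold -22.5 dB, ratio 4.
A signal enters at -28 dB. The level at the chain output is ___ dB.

-39 dB

Stage 1: -28 dB is 16 dB over -44 dB; at 3.2:1 that becomes 5 dB over, giving -39 dB.
Stage 2: below threshold (-39 ≤ -27); passes unchanged; output -39 dB.
Stage 3: -39 dB ≤ -22.5 dB, so stage 3 doesn't engage; output -39 dB.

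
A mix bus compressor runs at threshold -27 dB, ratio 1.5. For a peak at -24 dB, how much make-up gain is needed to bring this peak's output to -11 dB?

14 dB

The peak compresses to -27 + 3/1.5 = -25 dB.
To reach -11 dB requires -11 − (-25) = 14 dB of make-up.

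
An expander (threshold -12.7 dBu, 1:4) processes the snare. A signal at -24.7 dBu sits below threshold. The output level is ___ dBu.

-60.7 dBu

Below threshold, a 1:4 expander applies gain = (4−1)×(T − x) of attenuation.
(4−1) × 12 = 36 dB, so output = -24.7 − 36 = -60.7 dBu.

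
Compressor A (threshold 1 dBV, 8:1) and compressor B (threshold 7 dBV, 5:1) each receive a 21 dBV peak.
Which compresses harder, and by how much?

A, by 6.3 dB

A: GR = 20 − 20/8 = 17.5 dB.
B: GR = 14 − 14/5 = 11.2 dB.
A reduces 6.3 dB more.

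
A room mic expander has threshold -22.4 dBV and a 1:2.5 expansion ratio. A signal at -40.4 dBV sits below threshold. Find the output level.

The input is 18 dB below the -22.4 dBV threshold.
A 1:2.5 expander multiplies undershoot by 2.5: 18 × 2.5 = 45 dB below threshold.
Output = -22.4 − 45 = -67.4 dBV.

-67.4 dBV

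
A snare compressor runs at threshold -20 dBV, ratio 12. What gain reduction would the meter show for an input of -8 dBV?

11 dB

The signal is 12 dB above threshold.
A 12:1 ratio leaves 1 dB of that excess.
Gain reduction = 12 − 1 = 11 dB.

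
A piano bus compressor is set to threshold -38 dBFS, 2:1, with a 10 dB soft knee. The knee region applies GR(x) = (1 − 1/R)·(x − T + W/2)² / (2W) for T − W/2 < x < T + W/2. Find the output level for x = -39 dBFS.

-39.4 dBFS

x − T + W/2 = -39 − (-38) + 5 = 4.
GR = (1 − 1/2) × 4² / 20 = 0.5 × 16 / 20 = 0.4 dB.
Output = -39 − 0.4 = -39.4 dBFS.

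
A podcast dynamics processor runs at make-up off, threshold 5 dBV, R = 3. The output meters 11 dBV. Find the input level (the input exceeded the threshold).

The compressed level sits 11 − 5 = 6 dB over threshold.
Before 3:1 compression the overshoot was 6 × 3 = 18 dB, so input = 5 + 18 = 23 dBV.

23 dBV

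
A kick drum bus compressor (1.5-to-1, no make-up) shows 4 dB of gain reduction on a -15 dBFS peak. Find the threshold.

Gain reduction = -15 − (-19) = 4 dB; output overshoot = GR / (R − 1) = 4 / 0.5 = 8 dB.
Threshold = output − output overshoot = -19 − 8 = -27 dBFS.

-27 dBFS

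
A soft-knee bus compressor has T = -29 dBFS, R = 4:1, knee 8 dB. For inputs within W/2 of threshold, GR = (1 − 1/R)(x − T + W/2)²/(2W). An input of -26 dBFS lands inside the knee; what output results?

x − T + W/2 = -26 − (-29) + 4 = 7.
GR = (1 − 1/4) × 7² / 16 = 0.75 × 49 / 16 = 2.296875 dB.
Output = -26 − 2.296875 = -28.296875 dBFS.

-28.296875 dBFS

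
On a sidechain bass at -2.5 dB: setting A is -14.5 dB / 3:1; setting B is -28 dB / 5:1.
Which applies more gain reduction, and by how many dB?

B, by 12.4 dB

A: 12 dB over, compressed to 4 dB over, so 8 dB of GR.
B: 25.5 dB over, compressed to 5.1 dB over, so 20.4 dB of GR.
B reduces 12.4 dB more.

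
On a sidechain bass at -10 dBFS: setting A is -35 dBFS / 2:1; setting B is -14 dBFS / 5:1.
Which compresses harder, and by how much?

A, by 9.3 dB

A: 25 dB over, compressed to 12.5 dB over, so 12.5 dB of GR.
B: 4 dB over, compressed to 0.8 dB over, so 3.2 dB of GR.
A reduces 9.3 dB more.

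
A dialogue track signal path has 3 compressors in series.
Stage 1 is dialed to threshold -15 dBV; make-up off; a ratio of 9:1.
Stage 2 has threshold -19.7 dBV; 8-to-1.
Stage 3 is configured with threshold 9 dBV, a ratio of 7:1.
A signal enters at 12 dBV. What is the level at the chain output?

-18.7375 dBV

Stage 1: overshoot 27 dB → 27/9 = 3 dB → -12 dBV.
Stage 2: 7.7 dB above -19.7 dBV, reduced 8:1 to 0.9625 dB above → -18.7375 dBV.
Stage 3: below threshold (-18.7375 ≤ 9); passes unchanged; output -18.7375 dBV.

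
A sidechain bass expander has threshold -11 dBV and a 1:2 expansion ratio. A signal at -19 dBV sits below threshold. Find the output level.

The input is 8 dB below the -11 dBV threshold.
A 1:2 expander multiplies undershoot by 2: 8 × 2 = 16 dB below threshold.
Output = -11 − 16 = -27 dBV.

-27 dBV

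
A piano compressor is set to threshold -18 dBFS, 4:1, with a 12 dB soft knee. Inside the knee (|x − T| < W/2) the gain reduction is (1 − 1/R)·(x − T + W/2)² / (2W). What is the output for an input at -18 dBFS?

-19.125 dBFS

x − T + W/2 = -18 − (-18) + 6 = 6.
GR = (1 − 1/4) × 6² / 24 = 0.75 × 36 / 24 = 1.125 dB.
Output = -18 − 1.125 = -19.125 dBFS.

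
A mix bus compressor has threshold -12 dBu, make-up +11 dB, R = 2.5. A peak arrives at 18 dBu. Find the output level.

The input is 30 dB above the -12 dBu threshold.
2.5:1 compression reduces that to 30/2.5 = 12 dB over.
That puts the output at 0 dBu; make-up adds 11 dB, giving 11 dBu.

11 dBu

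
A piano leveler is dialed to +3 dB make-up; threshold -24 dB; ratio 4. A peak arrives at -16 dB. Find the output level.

-19 dB

The input is 8 dB above the -24 dB threshold.
The 8 dB excess becomes 2 dB after 4:1 reduction.
That puts the output at -22 dB; make-up adds 3 dB, giving -19 dB.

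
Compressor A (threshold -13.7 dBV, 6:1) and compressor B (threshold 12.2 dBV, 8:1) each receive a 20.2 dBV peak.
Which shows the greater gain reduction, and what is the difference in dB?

A, by 21.25 dB

A: GR = 33.9 − 33.9/6 = 28.25 dB.
B: GR = 8 − 8/8 = 7 dB.
A reduces 21.25 dB more.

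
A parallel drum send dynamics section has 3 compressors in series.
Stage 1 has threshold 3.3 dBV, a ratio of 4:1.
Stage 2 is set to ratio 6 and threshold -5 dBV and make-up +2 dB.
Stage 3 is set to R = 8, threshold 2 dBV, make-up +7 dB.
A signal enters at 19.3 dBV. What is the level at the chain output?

Stage 1: overshoot 16 dB → 16/4 = 4 dB → 7.3 dBV.
Stage 2: 7.3 dBV is 12.3 dB over -5 dBV; at 6:1 that becomes 2.05 dB over, giving -2.95 dBV; +2 dB make-up → -0.95 dBV.
Stage 3: -0.95 dBV ≤ 2 dBV, so stage 3 doesn't engage; make-up brings it to 6.05 dBV.

6.05 dBV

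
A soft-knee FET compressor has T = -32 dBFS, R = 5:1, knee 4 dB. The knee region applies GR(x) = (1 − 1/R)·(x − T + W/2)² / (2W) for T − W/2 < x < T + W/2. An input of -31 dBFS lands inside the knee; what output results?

-31.9 dBFS

x − T + W/2 = -31 − (-32) + 2 = 3.
GR = (1 − 1/5) × 3² / 8 = 0.8 × 9 / 8 = 0.9 dB.
Output = -31 − 0.9 = -31.9 dBFS.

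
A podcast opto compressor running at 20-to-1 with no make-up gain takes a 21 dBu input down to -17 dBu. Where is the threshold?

-19 dBu

Input is 40 dB above T (since output overshoot × R = input overshoot: (-17 − T)·20 = 21 − T gives T = -19 dBu).
Check: -19 + (21 − (-19))/20 = -19 + 2 = -17 dBu. ✓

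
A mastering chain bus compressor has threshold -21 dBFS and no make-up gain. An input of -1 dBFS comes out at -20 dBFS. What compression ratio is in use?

20:1

Input overshoot = -1 − (-21) = 20 dB; output overshoot = -20 − (-21) = 1 dB.
Ratio = 20 / 1 = 20.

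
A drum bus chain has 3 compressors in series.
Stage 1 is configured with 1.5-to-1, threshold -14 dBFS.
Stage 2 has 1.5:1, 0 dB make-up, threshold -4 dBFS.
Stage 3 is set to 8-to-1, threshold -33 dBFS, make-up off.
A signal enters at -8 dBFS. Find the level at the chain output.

Stage 1: 6 dB above -14 dBFS, reduced 1.5:1 to 4 dB above → -10 dBFS.
Stage 2: -10 dBFS ≤ -4 dBFS, so stage 2 doesn't engage; output -10 dBFS.
Stage 3: 23 dB above -33 dBFS, reduced 8:1 to 2.875 dB above → -30.125 dBFS.

-30.125 dBFS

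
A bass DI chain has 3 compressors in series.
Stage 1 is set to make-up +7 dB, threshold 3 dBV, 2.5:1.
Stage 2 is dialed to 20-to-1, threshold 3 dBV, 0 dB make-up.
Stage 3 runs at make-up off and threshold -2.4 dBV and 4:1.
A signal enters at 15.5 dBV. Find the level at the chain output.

-0.9 dBV

Stage 1: overshoot 12.5 dB → 12.5/2.5 = 5 dB → 8 dBV; +7 dB make-up → 15 dBV.
Stage 2: 15 dBV is 12 dB over 3 dBV; at 20:1 that becomes 0.6 dB over, giving 3.6 dBV.
Stage 3: 6 dB above -2.4 dBV, reduced 4:1 to 1.5 dB above → -0.9 dBV.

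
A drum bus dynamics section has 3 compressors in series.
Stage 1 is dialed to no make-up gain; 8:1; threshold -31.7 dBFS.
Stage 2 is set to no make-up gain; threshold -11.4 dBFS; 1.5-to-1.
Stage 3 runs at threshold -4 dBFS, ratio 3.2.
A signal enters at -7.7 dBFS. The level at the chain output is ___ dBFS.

-28.7 dBFS

Stage 1: -7.7 dBFS is 24 dB over -31.7 dBFS; at 8:1 that becomes 3 dB over, giving -28.7 dBFS.
Stage 2: below threshold (-28.7 ≤ -11.4); passes unchanged; output -28.7 dBFS.
Stage 3: -28.7 dBFS ≤ -4 dBFS, so stage 3 doesn't engage; output -28.7 dBFS.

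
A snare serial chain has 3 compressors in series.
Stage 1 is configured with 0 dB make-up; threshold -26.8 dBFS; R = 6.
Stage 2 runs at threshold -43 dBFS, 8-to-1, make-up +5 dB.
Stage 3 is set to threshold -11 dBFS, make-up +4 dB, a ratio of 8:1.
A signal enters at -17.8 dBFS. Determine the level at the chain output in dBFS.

-31.7875 dBFS

Stage 1: -17.8 dBFS is 9 dB over -26.8 dBFS; at 6:1 that becomes 1.5 dB over, giving -25.3 dBFS.
Stage 2: 17.7 dB above -43 dBFS, reduced 8:1 to 2.2125 dB above → -40.7875 dBFS; +5 dB make-up → -35.7875 dBFS.
Stage 3: -35.7875 dBFS ≤ -11 dBFS, so stage 3 doesn't engage; make-up brings it to -31.7875 dBFS.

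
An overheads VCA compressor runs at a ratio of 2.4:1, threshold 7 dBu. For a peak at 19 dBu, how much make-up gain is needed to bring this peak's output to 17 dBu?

5 dB

Overshoot 12 dB → 12/2.4 = 5 dB after compression, so the compressed level is 7 + 5 = 12 dBu.
Make-up = target − compressed = 17 − 12 = 5 dB.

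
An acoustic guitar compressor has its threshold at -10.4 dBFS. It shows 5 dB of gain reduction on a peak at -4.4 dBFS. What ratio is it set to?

6:1

Input overshoot = -4.4 − (-10.4) = 6 dB.
Output overshoot = 6 − 5 = 1 dB.
Ratio = input overshoot / output overshoot = 6 / 1 = 6.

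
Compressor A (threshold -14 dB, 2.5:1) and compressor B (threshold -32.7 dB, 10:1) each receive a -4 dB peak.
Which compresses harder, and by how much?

B, by 19.83 dB

A: overshoot 10 dB → output overshoot 4 dB → GR 6 dB.
B: overshoot 28.7 dB → output overshoot 2.87 dB → GR 25.83 dB.
Difference: 19.83 dB in favour of B.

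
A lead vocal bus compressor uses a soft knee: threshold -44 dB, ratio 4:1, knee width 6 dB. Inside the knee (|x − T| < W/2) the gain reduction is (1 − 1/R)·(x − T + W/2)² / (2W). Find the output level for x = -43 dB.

x − T + W/2 = -43 − (-44) + 3 = 4.
GR = (1 − 1/4) × 4² / 12 = 0.75 × 16 / 12 = 1 dB.
Output = -43 − 1 = -44 dB.

-44 dB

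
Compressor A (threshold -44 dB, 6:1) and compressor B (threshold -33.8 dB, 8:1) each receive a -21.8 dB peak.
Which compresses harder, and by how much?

A: 22.2 dB over, compressed to 3.7 dB over, so 18.5 dB of GR.
B: 12 dB over, compressed to 1.5 dB over, so 10.5 dB of GR.
Difference: 8 dB in favour of A.

A, by 8 dB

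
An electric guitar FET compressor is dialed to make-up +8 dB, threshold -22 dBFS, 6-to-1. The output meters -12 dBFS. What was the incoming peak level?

-10 dBFS

Remove make-up: -12 − 8 = -20 dBFS.
Post-compression overshoot = -20 − (-22) = 2 dB.
Input overshoot = R × output overshoot = 12 dB → input = -22 + 12 = -10 dBFS.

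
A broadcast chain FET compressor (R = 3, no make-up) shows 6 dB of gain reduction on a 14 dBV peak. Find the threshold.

5 dBV

Let T be the threshold. Output overshoot = (input overshoot)/R, so 8 − T = (14 − T)/3.
3·(8 − T) = 14 − T → 2·T = 24 − 14 = 10.
T = 10/2 = 5 dBV.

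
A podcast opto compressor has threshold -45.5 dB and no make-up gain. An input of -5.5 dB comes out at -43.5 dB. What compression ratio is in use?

Input overshoot = -5.5 − (-45.5) = 40 dB; output overshoot = -43.5 − (-45.5) = 2 dB.
Ratio = 40 / 2 = 20.

20:1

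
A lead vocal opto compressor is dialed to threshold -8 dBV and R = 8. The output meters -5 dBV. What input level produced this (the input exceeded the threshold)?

Post-compression overshoot = -5 − (-8) = 3 dB.
Undo the ratio: input overshoot = 3 × 8 = 24 dB, giving input = 16 dBV.

16 dBV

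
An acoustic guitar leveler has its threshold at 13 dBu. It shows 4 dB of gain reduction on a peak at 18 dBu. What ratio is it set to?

5:1

Input overshoot = 18 − 13 = 5 dB.
Output overshoot = 5 − 4 = 1 dB.
Ratio = input overshoot / output overshoot = 5 / 1 = 5.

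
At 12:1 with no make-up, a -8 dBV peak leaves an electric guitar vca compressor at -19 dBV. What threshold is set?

-20 dBV

Input is 12 dB above T (since output overshoot × R = input overshoot: (-19 − T)·12 = -8 − T gives T = -20 dBV).
Check: -20 + (-8 − (-20))/12 = -20 + 1 = -19 dBV. ✓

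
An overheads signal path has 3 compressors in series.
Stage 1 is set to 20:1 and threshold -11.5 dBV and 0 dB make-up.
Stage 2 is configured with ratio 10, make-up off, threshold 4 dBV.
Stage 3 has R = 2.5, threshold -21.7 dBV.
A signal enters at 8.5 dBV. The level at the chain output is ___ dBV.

Stage 1: overshoot 20 dB → 20/20 = 1 dB → -10.5 dBV.
Stage 2: below threshold (-10.5 ≤ 4); passes unchanged; output -10.5 dBV.
Stage 3: overshoot 11.2 dB → 11.2/2.5 = 4.48 dB → -17.22 dBV.

-17.22 dBV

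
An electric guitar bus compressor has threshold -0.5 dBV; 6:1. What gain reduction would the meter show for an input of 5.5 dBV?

5 dB

Overshoot = 5.5 − (-0.5) = 6 dB.
After 6:1 compression the overshoot becomes 6/6 = 1 dB.
GR = overshoot in − overshoot out = 6 − 1 = 5 dB.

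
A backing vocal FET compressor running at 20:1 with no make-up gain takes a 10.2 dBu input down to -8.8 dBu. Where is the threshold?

-9.8 dBu

Input is 20 dB above T (since output overshoot × R = input overshoot: (-8.8 − T)·20 = 10.2 − T gives T = -9.8 dBu).
Check: -9.8 + (10.2 − (-9.8))/20 = -9.8 + 1 = -8.8 dBu. ✓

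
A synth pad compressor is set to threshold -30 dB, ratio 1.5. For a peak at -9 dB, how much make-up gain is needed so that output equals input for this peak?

7 dB

Overshoot 21 dB → 21/1.5 = 14 dB after compression, so the compressed level is -30 + 14 = -16 dB.
Make-up = target − compressed = -9 − (-16) = 7 dB.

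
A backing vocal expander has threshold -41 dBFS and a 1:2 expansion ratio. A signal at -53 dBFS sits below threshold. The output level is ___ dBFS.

-65 dBFS

Below threshold, a 1:2 expander applies gain = (2−1)×(T − x) of attenuation.
(2−1) × 12 = 12 dB, so output = -53 − 12 = -65 dBFS.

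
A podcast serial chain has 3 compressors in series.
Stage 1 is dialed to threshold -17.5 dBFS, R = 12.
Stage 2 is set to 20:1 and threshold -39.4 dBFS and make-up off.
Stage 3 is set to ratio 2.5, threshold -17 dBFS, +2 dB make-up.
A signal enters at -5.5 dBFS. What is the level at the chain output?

-36.255 dBFS

Stage 1: overshoot 12 dB → 12/12 = 1 dB → -16.5 dBFS.
Stage 2: 22.9 dB above -39.4 dBFS, reduced 20:1 to 1.145 dB above → -38.255 dBFS.
Stage 3: below threshold (-38.255 ≤ -17); passes unchanged; make-up brings it to -36.255 dBFS.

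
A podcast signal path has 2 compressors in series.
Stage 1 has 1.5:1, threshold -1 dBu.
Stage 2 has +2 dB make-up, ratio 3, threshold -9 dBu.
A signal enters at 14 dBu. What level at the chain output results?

Stage 1: overshoot 15 dB → 15/1.5 = 10 dB → 9 dBu.
Stage 2: 9 dBu is 18 dB over -9 dBu; at 3:1 that becomes 6 dB over, giving -3 dBu; +2 dB make-up → -1 dBu.

-1 dBu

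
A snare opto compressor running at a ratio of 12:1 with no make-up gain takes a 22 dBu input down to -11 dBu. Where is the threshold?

Let T be the threshold. Output overshoot = (input overshoot)/R, so -11 − T = (22 − T)/12.
12·(-11 − T) = 22 − T → 11·T = -132 − 22 = -154.
T = -154/11 = -14 dBu.

-14 dBu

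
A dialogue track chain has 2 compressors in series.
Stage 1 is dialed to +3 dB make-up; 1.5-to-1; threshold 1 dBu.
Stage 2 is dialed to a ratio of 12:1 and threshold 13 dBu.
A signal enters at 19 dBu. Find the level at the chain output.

Stage 1: overshoot 18 dB → 18/1.5 = 12 dB → 13 dBu; +3 dB make-up → 16 dBu.
Stage 2: 3 dB above 13 dBu, reduced 12:1 to 0.25 dB above → 13.25 dBu.

13.25 dBu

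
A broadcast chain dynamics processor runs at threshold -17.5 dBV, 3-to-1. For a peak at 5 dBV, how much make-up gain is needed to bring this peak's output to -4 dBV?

6 dB

Overshoot 22.5 dB → 22.5/3 = 7.5 dB after compression, so the compressed level is -17.5 + 7.5 = -10 dBV.
Make-up = target − compressed = -4 − (-10) = 6 dB.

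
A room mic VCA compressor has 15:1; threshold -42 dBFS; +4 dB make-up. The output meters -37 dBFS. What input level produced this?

-27 dBFS

Stripping the +4 dB make-up gives -41 dBFS at the gain stage.
That's 1 dB above the -42 dBFS threshold.
Undo the ratio: input overshoot = 1 × 15 = 15 dB, giving input = -27 dBFS.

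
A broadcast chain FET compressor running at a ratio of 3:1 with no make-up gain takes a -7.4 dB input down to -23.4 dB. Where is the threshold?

Input is 24 dB above T (since output overshoot × R = input overshoot: (-23.4 − T)·3 = -7.4 − T gives T = -31.4 dB).
Check: -31.4 + (-7.4 − (-31.4))/3 = -31.4 + 8 = -23.4 dB. ✓

-31.4 dB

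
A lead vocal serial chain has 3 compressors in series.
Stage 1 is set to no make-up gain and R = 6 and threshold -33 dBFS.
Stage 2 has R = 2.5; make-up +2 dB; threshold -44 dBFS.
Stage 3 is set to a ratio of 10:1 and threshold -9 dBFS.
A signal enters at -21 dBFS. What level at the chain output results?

-36.8 dBFS

Stage 1: 12 dB above -33 dBFS, reduced 6:1 to 2 dB above → -31 dBFS.
Stage 2: overshoot 13 dB → 13/2.5 = 5.2 dB → -38.8 dBFS; +2 dB make-up → -36.8 dBFS.
Stage 3: -36.8 dBFS is at or below the -9 dBFS threshold — no compression; output -36.8 dBFS.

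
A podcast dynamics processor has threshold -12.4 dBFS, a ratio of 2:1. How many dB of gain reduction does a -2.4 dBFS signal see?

5 dB

Overshoot = -2.4 − (-12.4) = 10 dB.
A 2:1 ratio leaves 5 dB of that excess.
GR = overshoot in − overshoot out = 10 − 5 = 5 dB.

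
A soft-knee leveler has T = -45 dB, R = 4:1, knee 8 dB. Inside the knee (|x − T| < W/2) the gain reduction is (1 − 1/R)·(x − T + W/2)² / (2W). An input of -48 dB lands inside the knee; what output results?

-48.046875 dB

x − T + W/2 = -48 − (-45) + 4 = 1.
GR = (1 − 1/4) × 1² / 16 = 0.75 × 1 / 16 = 0.046875 dB.
Output = -48 − 0.046875 = -48.046875 dB.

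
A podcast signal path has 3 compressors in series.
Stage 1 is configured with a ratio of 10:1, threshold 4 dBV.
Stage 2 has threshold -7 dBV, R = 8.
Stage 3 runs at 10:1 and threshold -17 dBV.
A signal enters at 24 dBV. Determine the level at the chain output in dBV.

Stage 1: overshoot 20 dB → 20/10 = 2 dB → 6 dBV.
Stage 2: 6 dBV is 13 dB over -7 dBV; at 8:1 that becomes 1.625 dB over, giving -5.375 dBV.
Stage 3: 11.625 dB above -17 dBV, reduced 10:1 to 1.1625 dB above → -15.8375 dBV.

-15.8375 dBV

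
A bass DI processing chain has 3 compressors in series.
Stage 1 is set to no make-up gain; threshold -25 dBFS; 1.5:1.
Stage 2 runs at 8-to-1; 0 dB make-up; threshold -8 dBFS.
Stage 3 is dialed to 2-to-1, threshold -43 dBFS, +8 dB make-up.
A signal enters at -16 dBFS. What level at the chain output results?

Stage 1: 9 dB above -25 dBFS, reduced 1.5:1 to 6 dB above → -19 dBFS.
Stage 2: below threshold (-19 ≤ -8); passes unchanged; output -19 dBFS.
Stage 3: -19 dBFS is 24 dB over -43 dBFS; at 2:1 that becomes 12 dB over, giving -31 dBFS; +8 dB make-up → -23 dBFS.

-23 dBFS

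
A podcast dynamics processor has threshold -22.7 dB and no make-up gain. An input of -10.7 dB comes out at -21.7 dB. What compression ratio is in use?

Input overshoot = -10.7 − (-22.7) = 12 dB; output overshoot = -21.7 − (-22.7) = 1 dB.
Ratio = 12 / 1 = 12.

12:1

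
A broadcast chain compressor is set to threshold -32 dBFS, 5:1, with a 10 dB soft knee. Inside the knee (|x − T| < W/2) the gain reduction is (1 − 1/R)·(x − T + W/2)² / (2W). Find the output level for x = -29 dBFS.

x − T + W/2 = -29 − (-32) + 5 = 8.
GR = (1 − 1/5) × 8² / 20 = 0.8 × 64 / 20 = 2.56 dB.
Output = -29 − 2.56 = -31.56 dBFS.

-31.56 dBFS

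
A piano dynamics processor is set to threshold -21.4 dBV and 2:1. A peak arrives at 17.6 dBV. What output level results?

The input is 39 dB above the -21.4 dBV threshold.
At 2:1 the overshoot is divided by 2, leaving 19.5 dB above threshold.
Output = -21.4 + 19.5 = -1.9 dBV.

-1.9 dBV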